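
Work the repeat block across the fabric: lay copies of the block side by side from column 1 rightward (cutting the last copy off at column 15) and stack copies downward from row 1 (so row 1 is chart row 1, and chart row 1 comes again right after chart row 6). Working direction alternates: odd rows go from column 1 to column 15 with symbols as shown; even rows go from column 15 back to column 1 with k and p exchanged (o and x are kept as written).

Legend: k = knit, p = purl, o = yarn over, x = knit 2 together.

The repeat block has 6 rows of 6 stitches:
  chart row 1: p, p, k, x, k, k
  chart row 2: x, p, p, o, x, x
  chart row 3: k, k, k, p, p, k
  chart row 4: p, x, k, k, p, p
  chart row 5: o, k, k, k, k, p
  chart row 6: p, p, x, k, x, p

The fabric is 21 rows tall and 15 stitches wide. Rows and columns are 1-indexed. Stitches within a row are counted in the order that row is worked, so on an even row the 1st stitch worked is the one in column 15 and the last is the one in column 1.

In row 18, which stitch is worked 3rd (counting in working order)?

== STITCH ==
k

Derivation:
Row 18 uses chart row ((18-1) mod 6)+1 = 6. Row 18 is even, so WS.
Chart row 6 tiled across columns 1-15: p p x k x p p p x k x p p p x
WS row: flip the tiled sequence (start at column 15) and apply k<->p; o and x stay.
Row 18 as worked: x k k k x p x k k k x p x k k
Stitch 3 in working order -> k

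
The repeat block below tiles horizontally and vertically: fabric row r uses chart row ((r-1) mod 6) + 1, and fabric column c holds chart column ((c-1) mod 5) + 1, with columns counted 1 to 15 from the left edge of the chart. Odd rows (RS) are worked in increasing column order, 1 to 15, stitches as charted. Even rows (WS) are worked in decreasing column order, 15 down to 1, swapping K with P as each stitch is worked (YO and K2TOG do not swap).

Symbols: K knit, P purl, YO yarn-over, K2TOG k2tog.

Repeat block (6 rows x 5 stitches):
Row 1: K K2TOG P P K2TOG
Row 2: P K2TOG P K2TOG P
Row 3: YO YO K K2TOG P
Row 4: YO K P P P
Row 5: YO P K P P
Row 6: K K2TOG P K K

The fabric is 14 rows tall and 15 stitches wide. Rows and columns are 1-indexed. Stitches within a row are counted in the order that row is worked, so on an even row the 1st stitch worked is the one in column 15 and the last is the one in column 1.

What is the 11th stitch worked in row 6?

For row 6: chart row = ((6-1) mod 6) + 1 = 6; this is a WS (even) row.
Chart row 6 tiled across columns 1-15: K K2TOG P K K K K2TOG P K K K K2TOG P K K
Wrong side: read the tiled row from column 15 down to 1 and exchange K with P (leave YO, K2TOG).
Row 6 as worked: P P K K2TOG P P P K K2TOG P P P K K2TOG P
Counting 11 along the worked row gives P.

Stitch:
P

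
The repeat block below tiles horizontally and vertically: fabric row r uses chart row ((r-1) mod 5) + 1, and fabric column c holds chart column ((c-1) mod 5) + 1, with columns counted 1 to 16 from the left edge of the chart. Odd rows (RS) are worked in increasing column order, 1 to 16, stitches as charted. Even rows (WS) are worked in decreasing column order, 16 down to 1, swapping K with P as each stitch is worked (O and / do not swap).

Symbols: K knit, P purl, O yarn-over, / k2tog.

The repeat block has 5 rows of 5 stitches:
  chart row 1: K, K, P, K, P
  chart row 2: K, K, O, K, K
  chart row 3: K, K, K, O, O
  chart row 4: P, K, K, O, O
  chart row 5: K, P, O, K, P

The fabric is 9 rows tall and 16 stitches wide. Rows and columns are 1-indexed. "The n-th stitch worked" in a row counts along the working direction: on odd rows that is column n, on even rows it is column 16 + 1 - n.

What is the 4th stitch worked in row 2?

Row 2 uses chart row ((2-1) mod 5)+1 = 2. Row 2 is even, so WS.
Chart row 2 tiled across columns 1-16: K K O K K K K O K K K K O K K K
WS row: flip the tiled sequence (start at column 16) and apply K<->P; O and / stay.
Row 2 as worked: P P P O P P P P O P P P P O P P
The 4th stitch worked is O.

Stitch:
O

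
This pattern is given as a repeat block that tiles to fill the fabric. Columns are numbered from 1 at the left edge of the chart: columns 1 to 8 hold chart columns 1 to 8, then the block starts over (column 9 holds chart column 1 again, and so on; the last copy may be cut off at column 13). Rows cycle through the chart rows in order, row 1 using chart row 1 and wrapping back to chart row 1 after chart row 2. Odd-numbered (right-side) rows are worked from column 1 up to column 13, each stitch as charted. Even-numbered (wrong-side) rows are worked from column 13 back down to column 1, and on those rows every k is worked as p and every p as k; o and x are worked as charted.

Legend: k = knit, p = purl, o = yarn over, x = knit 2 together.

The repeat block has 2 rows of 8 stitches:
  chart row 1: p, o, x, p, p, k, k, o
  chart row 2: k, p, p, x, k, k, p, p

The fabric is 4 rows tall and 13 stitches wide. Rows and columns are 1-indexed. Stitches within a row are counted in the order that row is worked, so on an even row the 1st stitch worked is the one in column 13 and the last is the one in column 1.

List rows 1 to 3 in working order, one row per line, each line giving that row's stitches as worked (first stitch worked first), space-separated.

Row 1: chart row 1, RS - tile across columns 1-13 and work as-is.
Row 2: chart row 2, WS - tiled (columns 1-13): k p p x k k p p k p p x k; work from column 13 back to 1 with k<->p swapped.
Row 3: chart row 1, RS - tile across columns 1-13 and work as-is.

Result:
p o x p p k k o p o x p p
p x k k p k k p p x k k p
p o x p p k k o p o x p p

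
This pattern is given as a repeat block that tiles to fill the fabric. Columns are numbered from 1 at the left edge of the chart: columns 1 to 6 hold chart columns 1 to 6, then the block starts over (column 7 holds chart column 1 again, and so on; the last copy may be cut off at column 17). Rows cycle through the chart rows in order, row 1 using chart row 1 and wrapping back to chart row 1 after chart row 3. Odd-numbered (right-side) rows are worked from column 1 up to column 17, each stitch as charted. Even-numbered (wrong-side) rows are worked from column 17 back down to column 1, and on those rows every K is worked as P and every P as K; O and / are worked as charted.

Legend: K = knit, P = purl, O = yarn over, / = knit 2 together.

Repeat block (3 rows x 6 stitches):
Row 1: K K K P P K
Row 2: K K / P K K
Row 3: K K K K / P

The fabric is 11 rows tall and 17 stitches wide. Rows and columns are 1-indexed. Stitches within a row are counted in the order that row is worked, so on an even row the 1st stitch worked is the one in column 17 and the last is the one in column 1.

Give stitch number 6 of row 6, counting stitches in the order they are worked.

Result:
K

Derivation:
For row 6: chart row = ((6-1) mod 3) + 1 = 3; this is a WS (even) row.
Chart row 3 tiled across columns 1-17: K K K K / P K K K K / P K K K K /
WS row: flip the tiled sequence (start at column 17) and apply K<->P; O and / stay.
Row 6 as worked: / P P P P K / P P P P K / P P P P
Stitch 6 in working order -> K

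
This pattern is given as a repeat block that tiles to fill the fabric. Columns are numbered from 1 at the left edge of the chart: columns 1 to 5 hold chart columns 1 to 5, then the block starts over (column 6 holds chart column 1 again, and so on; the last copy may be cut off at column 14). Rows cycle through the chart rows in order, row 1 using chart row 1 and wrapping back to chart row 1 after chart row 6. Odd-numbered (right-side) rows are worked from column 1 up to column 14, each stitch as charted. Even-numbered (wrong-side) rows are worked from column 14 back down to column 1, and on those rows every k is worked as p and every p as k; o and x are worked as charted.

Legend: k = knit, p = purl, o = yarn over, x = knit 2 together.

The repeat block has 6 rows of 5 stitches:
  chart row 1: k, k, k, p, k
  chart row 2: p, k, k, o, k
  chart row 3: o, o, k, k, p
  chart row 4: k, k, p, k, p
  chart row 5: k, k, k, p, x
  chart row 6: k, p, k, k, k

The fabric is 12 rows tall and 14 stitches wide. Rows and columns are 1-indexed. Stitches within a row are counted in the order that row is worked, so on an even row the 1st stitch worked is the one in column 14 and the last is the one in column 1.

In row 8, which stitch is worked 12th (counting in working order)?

== STITCH ==
p

Derivation:
Row 8 uses chart row ((8-1) mod 6)+1 = 2. Row 8 is even, so WS.
Chart row 2 tiled across columns 1-14: p k k o k p k k o k p k k o
WS: work from column 14 back to column 1 (reverse the tiled row), swapping k<->p (o and x unchanged).
Row 8 as worked: o p p k p o p p k p o p p k
Counting 12 along the worked row gives p.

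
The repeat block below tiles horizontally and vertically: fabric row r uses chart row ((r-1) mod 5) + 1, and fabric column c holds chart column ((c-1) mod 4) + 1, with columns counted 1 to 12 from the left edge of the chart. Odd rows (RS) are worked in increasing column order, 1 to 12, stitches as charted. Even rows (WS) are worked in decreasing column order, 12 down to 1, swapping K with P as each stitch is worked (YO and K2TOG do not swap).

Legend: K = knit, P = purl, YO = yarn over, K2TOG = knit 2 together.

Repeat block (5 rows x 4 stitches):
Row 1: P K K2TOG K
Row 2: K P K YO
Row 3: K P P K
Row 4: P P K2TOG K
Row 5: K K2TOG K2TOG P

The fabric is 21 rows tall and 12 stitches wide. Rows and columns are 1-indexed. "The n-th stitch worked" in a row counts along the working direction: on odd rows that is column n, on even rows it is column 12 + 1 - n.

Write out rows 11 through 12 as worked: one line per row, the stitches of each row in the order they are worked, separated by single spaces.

Row 11: chart row 1, RS - tile across columns 1-12 and work as-is.
Row 12: chart row 2, WS - tiled (columns 1-12): K P K YO K P K YO K P K YO; work from column 12 back to 1 with K<->P swapped.

Rows as worked:
P K K2TOG K P K K2TOG K P K K2TOG K
YO P K P YO P K P YO P K P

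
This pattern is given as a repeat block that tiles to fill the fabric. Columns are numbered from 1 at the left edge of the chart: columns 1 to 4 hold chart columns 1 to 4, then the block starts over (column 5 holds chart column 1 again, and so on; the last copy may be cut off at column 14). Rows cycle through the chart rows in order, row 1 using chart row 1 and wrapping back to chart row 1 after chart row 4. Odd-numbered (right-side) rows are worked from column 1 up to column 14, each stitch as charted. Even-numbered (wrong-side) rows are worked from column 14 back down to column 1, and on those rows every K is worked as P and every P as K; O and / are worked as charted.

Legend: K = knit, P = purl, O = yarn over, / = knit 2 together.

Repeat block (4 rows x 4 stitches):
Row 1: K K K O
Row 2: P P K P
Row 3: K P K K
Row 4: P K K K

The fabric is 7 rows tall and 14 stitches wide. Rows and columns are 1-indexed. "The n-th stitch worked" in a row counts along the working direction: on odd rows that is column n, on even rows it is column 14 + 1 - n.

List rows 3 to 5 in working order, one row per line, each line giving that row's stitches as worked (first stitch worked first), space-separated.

Row 3: chart row 3, RS - tile across columns 1-14 and work as-is.
Row 4: chart row 4, WS - tiled (columns 1-14): P K K K P K K K P K K K P K; work from column 14 back to 1 with K<->P swapped.
Row 5: chart row 1, RS - tile across columns 1-14 and work as-is.

Rows as worked:
K P K K K P K K K P K K K P
P K P P P K P P P K P P P K
K K K O K K K O K K K O K K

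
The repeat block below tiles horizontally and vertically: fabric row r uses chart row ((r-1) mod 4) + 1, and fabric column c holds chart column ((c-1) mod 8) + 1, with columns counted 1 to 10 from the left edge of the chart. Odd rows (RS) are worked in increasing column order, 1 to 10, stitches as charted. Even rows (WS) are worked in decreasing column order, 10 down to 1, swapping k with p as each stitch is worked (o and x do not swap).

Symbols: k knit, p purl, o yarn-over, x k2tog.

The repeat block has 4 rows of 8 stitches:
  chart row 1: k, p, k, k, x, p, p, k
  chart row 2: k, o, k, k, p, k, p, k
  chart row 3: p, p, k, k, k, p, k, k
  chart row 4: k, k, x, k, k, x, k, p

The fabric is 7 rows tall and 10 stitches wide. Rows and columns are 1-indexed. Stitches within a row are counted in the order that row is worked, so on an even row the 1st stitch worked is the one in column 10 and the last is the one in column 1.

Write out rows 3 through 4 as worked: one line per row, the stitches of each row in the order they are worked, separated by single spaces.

Rows as worked:
p p k k k p k k p p
p p k p x p p x p p

Derivation:
Row 3: chart row 3, RS - tile across columns 1-10 and work as-is.
Row 4: chart row 4, WS - tiled (columns 1-10): k k x k k x k p k k; work from column 10 back to 1 with k<->p swapped.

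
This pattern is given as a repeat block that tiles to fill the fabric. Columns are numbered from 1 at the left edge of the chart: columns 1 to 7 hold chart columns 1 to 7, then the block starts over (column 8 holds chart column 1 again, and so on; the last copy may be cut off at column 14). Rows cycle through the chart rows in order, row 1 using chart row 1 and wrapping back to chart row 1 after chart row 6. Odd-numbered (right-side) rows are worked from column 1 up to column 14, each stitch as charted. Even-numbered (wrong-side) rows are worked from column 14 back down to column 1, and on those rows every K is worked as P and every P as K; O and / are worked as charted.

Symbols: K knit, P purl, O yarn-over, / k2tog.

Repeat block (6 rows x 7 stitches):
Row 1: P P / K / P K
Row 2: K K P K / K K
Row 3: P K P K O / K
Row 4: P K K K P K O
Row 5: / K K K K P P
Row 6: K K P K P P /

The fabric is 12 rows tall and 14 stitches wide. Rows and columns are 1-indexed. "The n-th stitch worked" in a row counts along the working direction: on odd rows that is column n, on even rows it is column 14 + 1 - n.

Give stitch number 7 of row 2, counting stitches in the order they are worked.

== STITCH ==
P

Derivation:
Row 2: (2-1) mod 6 = 1, so use chart row 2. Even row -> WS.
Chart row 2 tiled across columns 1-14: K K P K / K K K K P K / K K
WS: work from column 14 back to column 1 (reverse the tiled row), swapping K<->P (O and / unchanged).
Row 2 as worked: P P / P K P P P P / P K P P
Counting 7 along the worked row gives P.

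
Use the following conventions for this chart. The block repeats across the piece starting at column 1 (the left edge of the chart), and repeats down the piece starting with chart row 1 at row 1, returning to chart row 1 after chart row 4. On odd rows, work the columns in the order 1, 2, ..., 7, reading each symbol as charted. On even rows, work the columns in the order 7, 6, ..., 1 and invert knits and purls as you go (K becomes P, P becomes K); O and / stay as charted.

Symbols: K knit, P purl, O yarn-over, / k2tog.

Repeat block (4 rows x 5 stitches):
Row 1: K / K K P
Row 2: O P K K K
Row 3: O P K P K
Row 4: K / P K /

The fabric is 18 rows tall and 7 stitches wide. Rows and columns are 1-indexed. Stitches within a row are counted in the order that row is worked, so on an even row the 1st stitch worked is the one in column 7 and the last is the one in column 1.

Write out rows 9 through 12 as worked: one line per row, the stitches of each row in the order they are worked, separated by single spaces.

Row 9: chart row 1, RS - tile across columns 1-7 and work as-is.
Row 10: chart row 2, WS - tiled (columns 1-7): O P K K K O P; work from column 7 back to 1 with K<->P swapped.
Row 11: chart row 3, RS - tile across columns 1-7 and work as-is.
Row 12: chart row 4, WS - tiled (columns 1-7): K / P K / K /; work from column 7 back to 1 with K<->P swapped.

Result:
K / K K P K /
K O P P P K O
O P K P K O P
/ P / P K / P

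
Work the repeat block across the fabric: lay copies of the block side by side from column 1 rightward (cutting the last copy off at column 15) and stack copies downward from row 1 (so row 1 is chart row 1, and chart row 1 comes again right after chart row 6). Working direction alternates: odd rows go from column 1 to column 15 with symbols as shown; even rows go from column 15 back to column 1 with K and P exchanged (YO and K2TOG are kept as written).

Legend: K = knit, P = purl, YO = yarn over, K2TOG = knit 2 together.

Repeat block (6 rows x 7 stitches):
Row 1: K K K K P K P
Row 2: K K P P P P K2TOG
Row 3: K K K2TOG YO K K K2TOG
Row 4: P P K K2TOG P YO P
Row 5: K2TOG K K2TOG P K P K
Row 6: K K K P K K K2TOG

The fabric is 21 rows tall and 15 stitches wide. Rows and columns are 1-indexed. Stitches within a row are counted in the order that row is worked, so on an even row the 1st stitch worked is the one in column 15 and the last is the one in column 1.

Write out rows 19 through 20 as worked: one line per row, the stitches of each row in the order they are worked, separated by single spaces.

Row 19: chart row 1, RS - tile across columns 1-15 and work as-is.
Row 20: chart row 2, WS - tiled (columns 1-15): K K P P P P K2TOG K K P P P P K2TOG K; work from column 15 back to 1 with K<->P swapped.

Result:
K K K K P K P K K K K P K P K
P K2TOG K K K K P P K2TOG K K K K P P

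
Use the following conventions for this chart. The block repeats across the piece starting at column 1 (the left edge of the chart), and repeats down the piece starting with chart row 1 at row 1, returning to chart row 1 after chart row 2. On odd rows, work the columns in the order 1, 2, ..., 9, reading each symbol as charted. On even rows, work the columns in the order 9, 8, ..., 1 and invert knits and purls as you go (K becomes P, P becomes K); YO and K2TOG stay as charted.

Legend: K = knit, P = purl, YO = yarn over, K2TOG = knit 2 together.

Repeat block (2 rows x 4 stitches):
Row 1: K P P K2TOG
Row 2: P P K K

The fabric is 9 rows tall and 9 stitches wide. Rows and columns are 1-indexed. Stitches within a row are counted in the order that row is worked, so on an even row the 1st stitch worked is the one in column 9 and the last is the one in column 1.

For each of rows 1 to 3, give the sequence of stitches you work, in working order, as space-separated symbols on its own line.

Rows as worked:
K P P K2TOG K P P K2TOG K
K P P K K P P K K
K P P K2TOG K P P K2TOG K

Derivation:
Row 1: chart row 1, RS - tile across columns 1-9 and work as-is.
Row 2: chart row 2, WS - tiled (columns 1-9): P P K K P P K K P; work from column 9 back to 1 with K<->P swapped.
Row 3: chart row 1, RS - tile across columns 1-9 and work as-is.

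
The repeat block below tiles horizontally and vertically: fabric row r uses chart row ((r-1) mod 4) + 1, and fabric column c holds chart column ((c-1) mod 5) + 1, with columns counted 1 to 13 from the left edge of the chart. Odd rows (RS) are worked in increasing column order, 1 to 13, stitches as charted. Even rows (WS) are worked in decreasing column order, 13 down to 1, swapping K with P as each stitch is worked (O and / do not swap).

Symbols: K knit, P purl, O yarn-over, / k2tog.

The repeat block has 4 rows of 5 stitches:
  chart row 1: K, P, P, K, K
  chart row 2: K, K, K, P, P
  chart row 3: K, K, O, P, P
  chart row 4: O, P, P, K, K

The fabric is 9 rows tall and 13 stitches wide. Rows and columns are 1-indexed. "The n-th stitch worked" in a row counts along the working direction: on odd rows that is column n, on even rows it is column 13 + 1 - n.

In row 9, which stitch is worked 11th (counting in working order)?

Row 9 uses chart row ((9-1) mod 4)+1 = 1. Row 9 is odd, so RS.
Chart row 1 tiled across columns 1-13: K P P K K K P P K K K P P
RS row: no reversal, no swap; stitch n worked = column n.
Stitch 11 in working order -> K

== STITCH ==
K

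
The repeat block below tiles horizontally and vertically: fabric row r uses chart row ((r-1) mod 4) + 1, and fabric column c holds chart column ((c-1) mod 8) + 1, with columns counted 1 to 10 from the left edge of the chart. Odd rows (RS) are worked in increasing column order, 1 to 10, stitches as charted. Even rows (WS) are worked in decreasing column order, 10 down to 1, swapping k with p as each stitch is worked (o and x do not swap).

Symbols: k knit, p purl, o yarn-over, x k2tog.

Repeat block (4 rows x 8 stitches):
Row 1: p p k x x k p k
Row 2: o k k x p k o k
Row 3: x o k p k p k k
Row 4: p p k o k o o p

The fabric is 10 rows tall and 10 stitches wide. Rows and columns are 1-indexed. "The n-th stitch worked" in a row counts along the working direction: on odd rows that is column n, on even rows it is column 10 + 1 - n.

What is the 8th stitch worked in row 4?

Row 4 uses chart row ((4-1) mod 4)+1 = 4. Row 4 is even, so WS.
Chart row 4 tiled across columns 1-10: p p k o k o o p p p
Wrong side: read the tiled row from column 10 down to 1 and exchange k with p (leave o, x).
Row 4 as worked: k k k o o p o p k k
Stitch 8 in working order -> p

== STITCH ==
p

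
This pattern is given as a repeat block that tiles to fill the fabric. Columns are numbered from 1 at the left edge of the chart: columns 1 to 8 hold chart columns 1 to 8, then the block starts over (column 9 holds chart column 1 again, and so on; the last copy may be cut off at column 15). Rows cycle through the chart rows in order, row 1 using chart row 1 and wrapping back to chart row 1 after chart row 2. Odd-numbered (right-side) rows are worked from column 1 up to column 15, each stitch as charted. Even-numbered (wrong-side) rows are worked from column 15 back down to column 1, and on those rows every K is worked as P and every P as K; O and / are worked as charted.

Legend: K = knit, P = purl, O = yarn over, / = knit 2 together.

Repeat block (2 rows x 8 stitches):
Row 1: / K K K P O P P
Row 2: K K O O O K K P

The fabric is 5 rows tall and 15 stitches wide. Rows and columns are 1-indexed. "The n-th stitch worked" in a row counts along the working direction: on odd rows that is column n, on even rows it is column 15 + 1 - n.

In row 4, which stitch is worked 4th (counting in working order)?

For row 4: chart row = ((4-1) mod 2) + 1 = 2; this is a WS (even) row.
Chart row 2 tiled across columns 1-15: K K O O O K K P K K O O O K K
WS row: flip the tiled sequence (start at column 15) and apply K<->P; O and / stay.
Row 4 as worked: P P O O O P P K P P O O O P P
Counting 4 along the worked row gives O.

Result:
O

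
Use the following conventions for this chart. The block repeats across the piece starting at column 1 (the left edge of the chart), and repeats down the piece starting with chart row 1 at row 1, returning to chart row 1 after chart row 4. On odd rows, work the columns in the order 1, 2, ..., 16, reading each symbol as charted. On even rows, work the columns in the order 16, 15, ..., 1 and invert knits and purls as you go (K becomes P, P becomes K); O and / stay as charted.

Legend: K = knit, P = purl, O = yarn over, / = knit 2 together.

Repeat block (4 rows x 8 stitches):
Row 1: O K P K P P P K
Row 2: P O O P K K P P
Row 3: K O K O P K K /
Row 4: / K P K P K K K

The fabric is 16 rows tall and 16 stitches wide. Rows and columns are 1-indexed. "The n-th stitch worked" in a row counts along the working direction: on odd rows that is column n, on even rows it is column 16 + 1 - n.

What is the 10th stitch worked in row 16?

Row 16: (16-1) mod 4 = 3, so use chart row 4. Even row -> WS.
Chart row 4 tiled across columns 1-16: / K P K P K K K / K P K P K K K
Wrong side: read the tiled row from column 16 down to 1 and exchange K with P (leave O, /).
Row 16 as worked: P P P K P K P / P P P K P K P /
The 10th stitch worked is P.

== STITCH ==
P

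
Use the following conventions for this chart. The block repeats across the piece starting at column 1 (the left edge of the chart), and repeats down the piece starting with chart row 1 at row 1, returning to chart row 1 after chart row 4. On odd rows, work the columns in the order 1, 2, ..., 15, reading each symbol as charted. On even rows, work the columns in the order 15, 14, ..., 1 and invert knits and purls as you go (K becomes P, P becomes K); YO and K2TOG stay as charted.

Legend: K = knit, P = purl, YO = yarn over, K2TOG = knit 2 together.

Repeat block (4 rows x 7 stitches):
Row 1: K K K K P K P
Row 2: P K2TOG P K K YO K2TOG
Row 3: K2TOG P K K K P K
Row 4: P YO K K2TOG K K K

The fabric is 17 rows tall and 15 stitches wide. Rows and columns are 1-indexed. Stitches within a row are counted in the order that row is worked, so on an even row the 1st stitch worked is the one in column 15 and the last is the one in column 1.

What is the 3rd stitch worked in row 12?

Row 12 uses chart row ((12-1) mod 4)+1 = 4. Row 12 is even, so WS.
Chart row 4 tiled across columns 1-15: P YO K K2TOG K K K P YO K K2TOG K K K P
Wrong side: read the tiled row from column 15 down to 1 and exchange K with P (leave YO, K2TOG).
Row 12 as worked: K P P P K2TOG P YO K P P P K2TOG P YO K
The 3rd stitch worked is P.

Result:
P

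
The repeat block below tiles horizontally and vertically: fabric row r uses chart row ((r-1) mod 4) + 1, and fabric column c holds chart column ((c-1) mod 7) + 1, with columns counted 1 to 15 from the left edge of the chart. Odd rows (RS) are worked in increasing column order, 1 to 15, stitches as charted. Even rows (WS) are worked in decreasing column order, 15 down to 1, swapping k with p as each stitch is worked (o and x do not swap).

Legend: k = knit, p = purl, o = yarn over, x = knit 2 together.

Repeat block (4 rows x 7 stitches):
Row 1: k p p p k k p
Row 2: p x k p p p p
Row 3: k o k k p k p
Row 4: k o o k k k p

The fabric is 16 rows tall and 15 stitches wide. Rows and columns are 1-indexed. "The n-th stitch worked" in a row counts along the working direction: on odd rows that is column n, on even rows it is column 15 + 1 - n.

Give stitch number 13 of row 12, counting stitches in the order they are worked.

Row 12: (12-1) mod 4 = 3, so use chart row 4. Even row -> WS.
Chart row 4 tiled across columns 1-15: k o o k k k p k o o k k k p k
WS row: flip the tiled sequence (start at column 15) and apply k<->p; o and x stay.
Row 12 as worked: p k p p p o o p k p p p o o p
Counting 13 along the worked row gives o.

Result:
o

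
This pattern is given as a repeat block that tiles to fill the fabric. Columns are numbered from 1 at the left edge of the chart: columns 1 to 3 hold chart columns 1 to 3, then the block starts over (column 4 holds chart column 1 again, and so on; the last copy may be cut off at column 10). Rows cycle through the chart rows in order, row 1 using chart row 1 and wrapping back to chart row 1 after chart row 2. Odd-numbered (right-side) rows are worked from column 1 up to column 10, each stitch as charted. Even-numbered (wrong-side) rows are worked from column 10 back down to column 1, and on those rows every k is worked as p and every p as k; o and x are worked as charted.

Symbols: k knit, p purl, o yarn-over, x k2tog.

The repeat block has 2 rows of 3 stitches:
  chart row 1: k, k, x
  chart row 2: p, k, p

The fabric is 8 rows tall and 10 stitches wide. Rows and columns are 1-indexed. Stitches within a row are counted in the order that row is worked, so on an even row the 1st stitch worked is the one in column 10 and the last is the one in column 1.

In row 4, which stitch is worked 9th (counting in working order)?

Result:
p

Derivation:
Row 4: (4-1) mod 2 = 1, so use chart row 2. Even row -> WS.
Chart row 2 tiled across columns 1-10: p k p p k p p k p p
Wrong side: read the tiled row from column 10 down to 1 and exchange k with p (leave o, x).
Row 4 as worked: k k p k k p k k p k
Stitch 9 in working order -> p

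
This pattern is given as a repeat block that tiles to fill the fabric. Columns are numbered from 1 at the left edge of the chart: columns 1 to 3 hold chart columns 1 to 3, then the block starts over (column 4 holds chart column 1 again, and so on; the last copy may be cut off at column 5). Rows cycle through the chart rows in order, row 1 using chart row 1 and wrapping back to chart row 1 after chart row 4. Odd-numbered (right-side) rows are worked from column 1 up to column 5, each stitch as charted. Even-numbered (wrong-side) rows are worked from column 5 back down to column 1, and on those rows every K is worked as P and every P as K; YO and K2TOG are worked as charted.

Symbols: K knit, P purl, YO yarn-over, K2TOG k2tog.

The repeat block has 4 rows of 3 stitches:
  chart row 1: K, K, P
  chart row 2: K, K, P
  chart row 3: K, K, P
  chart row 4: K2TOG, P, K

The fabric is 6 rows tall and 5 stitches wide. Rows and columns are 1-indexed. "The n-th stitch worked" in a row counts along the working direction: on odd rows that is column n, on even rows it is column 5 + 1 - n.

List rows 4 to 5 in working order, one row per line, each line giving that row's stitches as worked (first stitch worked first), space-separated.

Rows as worked:
K K2TOG P K K2TOG
K K P K K

Derivation:
Row 4: chart row 4, WS - tiled (columns 1-5): K2TOG P K K2TOG P; work from column 5 back to 1 with K<->P swapped.
Row 5: chart row 1, RS - tile across columns 1-5 and work as-is.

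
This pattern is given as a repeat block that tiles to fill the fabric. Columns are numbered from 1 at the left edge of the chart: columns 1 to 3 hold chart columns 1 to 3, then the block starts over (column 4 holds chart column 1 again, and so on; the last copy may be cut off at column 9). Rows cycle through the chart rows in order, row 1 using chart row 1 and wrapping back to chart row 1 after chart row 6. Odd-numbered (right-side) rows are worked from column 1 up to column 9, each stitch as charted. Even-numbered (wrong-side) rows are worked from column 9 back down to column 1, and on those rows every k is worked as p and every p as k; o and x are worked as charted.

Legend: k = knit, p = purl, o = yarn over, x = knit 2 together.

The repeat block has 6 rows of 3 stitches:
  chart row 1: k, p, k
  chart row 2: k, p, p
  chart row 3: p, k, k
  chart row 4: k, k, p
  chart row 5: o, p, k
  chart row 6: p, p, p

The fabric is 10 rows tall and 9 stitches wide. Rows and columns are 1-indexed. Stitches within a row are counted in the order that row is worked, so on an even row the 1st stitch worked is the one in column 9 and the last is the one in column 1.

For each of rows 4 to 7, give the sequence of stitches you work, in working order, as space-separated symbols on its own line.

Rows as worked:
k p p k p p k p p
o p k o p k o p k
k k k k k k k k k
k p k k p k k p k

Derivation:
Row 4: chart row 4, WS - tiled (columns 1-9): k k p k k p k k p; work from column 9 back to 1 with k<->p swapped.
Row 5: chart row 5, RS - tile across columns 1-9 and work as-is.
Row 6: chart row 6, WS - tiled (columns 1-9): p p p p p p p p p; work from column 9 back to 1 with k<->p swapped.
Row 7: chart row 1, RS - tile across columns 1-9 and work as-is.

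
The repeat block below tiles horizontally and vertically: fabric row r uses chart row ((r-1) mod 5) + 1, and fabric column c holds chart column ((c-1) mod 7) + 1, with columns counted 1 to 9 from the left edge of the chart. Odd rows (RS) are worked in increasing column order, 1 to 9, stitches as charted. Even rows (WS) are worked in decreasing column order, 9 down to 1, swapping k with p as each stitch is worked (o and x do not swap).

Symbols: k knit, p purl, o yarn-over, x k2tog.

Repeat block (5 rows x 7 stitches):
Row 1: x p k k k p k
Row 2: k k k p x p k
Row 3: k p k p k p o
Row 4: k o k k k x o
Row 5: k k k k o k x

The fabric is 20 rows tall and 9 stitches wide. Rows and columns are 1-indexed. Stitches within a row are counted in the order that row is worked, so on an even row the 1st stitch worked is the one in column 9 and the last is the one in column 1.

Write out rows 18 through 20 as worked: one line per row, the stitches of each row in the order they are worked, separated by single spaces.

Row 18: chart row 3, WS - tiled (columns 1-9): k p k p k p o k p; work from column 9 back to 1 with k<->p swapped.
Row 19: chart row 4, RS - tile across columns 1-9 and work as-is.
Row 20: chart row 5, WS - tiled (columns 1-9): k k k k o k x k k; work from column 9 back to 1 with k<->p swapped.

Result:
k p o k p k p k p
k o k k k x o k o
p p x p o p p p p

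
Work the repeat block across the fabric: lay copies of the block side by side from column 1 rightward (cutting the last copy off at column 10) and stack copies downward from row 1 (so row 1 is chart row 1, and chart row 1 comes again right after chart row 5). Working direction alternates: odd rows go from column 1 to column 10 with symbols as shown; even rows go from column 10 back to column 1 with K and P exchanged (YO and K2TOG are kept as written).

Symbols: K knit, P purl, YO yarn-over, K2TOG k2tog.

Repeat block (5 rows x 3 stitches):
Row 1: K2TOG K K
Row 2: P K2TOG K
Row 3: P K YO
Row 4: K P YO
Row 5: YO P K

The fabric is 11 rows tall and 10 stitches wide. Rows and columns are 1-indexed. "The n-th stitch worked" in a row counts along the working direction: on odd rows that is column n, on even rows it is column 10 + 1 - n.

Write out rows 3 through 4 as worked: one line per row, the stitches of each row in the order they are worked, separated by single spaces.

Row 3: chart row 3, RS - tile across columns 1-10 and work as-is.
Row 4: chart row 4, WS - tiled (columns 1-10): K P YO K P YO K P YO K; work from column 10 back to 1 with K<->P swapped.

== ROWS AS WORKED ==
P K YO P K YO P K YO P
P YO K P YO K P YO K P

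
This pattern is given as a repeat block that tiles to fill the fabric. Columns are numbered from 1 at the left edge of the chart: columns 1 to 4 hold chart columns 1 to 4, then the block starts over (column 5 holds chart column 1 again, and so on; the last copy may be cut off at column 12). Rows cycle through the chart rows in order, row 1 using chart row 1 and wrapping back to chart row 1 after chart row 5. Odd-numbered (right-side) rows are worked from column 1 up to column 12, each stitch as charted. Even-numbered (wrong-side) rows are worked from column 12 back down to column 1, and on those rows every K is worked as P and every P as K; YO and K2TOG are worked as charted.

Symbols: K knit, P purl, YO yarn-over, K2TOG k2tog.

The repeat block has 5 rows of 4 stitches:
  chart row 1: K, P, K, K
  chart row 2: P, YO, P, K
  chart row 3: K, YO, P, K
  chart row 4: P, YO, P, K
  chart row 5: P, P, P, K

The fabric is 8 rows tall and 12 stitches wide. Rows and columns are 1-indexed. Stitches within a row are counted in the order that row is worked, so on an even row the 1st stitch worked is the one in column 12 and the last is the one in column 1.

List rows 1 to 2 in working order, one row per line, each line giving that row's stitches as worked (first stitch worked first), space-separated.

Row 1: chart row 1, RS - tile across columns 1-12 and work as-is.
Row 2: chart row 2, WS - tiled (columns 1-12): P YO P K P YO P K P YO P K; work from column 12 back to 1 with K<->P swapped.

Result:
K P K K K P K K K P K K
P K YO K P K YO K P K YO K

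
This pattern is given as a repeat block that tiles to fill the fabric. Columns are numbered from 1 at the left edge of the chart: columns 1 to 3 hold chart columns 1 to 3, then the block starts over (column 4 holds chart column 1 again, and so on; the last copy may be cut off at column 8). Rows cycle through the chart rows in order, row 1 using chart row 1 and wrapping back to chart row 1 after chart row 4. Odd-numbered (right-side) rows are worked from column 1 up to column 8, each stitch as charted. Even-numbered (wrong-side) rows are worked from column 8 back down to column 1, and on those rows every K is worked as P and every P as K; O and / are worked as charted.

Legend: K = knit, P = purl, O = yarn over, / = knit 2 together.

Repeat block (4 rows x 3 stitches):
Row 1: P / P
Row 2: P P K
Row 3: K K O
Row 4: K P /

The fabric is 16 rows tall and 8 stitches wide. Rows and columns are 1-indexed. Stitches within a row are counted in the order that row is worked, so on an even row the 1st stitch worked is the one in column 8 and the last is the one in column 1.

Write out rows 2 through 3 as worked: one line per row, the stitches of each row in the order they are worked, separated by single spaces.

Result:
K K P K K P K K
K K O K K O K K

Derivation:
Row 2: chart row 2, WS - tiled (columns 1-8): P P K P P K P P; work from column 8 back to 1 with K<->P swapped.
Row 3: chart row 3, RS - tile across columns 1-8 and work as-is.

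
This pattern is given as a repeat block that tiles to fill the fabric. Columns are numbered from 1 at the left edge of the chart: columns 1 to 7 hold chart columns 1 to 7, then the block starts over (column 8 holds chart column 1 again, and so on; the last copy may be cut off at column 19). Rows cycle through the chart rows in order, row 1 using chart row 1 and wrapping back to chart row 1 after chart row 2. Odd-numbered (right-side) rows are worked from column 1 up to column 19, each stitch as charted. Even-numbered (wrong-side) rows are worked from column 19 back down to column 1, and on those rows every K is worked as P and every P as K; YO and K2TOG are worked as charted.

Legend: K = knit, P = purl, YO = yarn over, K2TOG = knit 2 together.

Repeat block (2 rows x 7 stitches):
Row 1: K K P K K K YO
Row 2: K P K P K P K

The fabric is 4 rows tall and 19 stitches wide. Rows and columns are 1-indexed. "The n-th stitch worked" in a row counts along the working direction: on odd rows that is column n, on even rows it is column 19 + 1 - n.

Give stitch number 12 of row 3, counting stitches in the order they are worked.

== STITCH ==
K

Derivation:
Row 3 uses chart row ((3-1) mod 2)+1 = 1. Row 3 is odd, so RS.
Chart row 1 tiled across columns 1-19: K K P K K K YO K K P K K K YO K K P K K
RS row: no reversal, no swap; stitch n worked = column n.
Counting 12 along the worked row gives K.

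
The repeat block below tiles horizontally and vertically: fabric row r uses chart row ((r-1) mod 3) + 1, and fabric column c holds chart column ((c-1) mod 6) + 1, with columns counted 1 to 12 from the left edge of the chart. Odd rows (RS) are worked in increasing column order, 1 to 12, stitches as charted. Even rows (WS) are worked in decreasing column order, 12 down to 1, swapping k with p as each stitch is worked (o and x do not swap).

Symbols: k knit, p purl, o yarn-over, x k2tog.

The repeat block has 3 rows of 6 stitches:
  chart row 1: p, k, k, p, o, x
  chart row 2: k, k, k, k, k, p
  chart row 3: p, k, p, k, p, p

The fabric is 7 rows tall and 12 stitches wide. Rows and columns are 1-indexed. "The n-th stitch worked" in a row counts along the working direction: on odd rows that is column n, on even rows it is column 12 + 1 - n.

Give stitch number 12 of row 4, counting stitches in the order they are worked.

For row 4: chart row = ((4-1) mod 3) + 1 = 1; this is a WS (even) row.
Chart row 1 tiled across columns 1-12: p k k p o x p k k p o x
Wrong side: read the tiled row from column 12 down to 1 and exchange k with p (leave o, x).
Row 4 as worked: x o k p p k x o k p p k
Counting 12 along the worked row gives k.

== STITCH ==
k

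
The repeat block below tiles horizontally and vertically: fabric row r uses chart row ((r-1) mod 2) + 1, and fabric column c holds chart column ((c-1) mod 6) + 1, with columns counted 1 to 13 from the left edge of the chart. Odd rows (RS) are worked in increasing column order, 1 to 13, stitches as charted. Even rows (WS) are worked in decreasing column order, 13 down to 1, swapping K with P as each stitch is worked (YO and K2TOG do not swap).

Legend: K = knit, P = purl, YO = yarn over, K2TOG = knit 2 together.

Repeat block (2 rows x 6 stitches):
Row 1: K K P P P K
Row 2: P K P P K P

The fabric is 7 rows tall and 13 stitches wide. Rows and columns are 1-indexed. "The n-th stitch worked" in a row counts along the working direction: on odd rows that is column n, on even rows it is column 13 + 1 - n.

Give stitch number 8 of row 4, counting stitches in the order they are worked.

Result:
K

Derivation:
Row 4: (4-1) mod 2 = 1, so use chart row 2. Even row -> WS.
Chart row 2 tiled across columns 1-13: P K P P K P P K P P K P P
WS: work from column 13 back to column 1 (reverse the tiled row), swapping K<->P (YO and K2TOG unchanged).
Row 4 as worked: K K P K K P K K P K K P K
The 8th stitch worked is K.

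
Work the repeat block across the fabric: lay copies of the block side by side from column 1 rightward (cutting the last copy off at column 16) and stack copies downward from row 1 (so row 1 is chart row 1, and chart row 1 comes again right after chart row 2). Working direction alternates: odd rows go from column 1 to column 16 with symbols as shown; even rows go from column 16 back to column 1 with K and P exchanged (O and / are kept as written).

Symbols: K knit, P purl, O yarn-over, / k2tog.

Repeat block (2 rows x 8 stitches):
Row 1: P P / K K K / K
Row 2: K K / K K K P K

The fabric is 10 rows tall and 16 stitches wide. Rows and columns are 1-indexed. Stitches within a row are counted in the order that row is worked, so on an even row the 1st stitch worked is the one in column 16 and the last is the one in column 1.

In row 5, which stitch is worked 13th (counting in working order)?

Row 5: (5-1) mod 2 = 0, so use chart row 1. Odd row -> RS.
Chart row 1 tiled across columns 1-16: P P / K K K / K P P / K K K / K
RS row: no reversal, no swap; stitch n worked = column n.
The 13th stitch worked is K.

== STITCH ==
K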